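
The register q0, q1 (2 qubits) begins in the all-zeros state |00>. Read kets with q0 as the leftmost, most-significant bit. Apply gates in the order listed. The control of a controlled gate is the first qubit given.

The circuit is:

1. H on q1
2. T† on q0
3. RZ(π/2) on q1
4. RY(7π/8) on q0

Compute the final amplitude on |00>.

The final state's coefficient on |00> equals -sqrt(2)*exp(3*I*pi/4)*sin(pi/16)/2.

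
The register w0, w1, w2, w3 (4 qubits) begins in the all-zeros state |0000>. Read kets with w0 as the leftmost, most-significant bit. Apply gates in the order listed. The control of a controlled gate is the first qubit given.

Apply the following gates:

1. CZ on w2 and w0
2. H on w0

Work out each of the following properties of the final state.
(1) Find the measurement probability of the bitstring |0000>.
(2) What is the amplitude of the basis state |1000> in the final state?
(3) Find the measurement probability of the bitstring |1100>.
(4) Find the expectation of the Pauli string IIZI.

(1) Outcome |0000> occurs with probability 1/2.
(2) |1000> carries amplitude sqrt(2)/2 in the final state.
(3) A full measurement returns |1100> with probability 0.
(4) The observable IIZI averages to 1.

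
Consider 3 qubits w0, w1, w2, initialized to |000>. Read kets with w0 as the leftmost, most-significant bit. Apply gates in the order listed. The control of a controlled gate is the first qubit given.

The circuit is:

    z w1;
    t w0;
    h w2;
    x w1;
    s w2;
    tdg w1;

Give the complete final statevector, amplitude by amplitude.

The final amplitudes are -sqrt(2)*exp(3*I*pi/4)/2 on |010>, sqrt(2)*exp(I*pi/4)/2 on |011>, and 0 on every other basis state.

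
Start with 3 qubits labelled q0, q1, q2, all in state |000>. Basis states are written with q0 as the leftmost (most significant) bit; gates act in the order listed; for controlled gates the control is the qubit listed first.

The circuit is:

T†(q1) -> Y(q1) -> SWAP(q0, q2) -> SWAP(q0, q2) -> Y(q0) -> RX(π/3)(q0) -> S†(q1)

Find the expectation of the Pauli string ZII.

In the final state, ZII has expectation -1/2.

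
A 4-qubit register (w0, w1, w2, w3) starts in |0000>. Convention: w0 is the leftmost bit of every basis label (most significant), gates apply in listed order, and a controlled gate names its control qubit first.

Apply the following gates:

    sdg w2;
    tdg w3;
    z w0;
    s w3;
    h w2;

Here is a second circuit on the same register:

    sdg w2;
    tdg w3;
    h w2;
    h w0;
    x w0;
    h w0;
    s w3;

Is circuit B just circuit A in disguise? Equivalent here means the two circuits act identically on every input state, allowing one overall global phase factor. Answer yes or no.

Yes, they are equivalent — the unitaries differ by at most a global phase.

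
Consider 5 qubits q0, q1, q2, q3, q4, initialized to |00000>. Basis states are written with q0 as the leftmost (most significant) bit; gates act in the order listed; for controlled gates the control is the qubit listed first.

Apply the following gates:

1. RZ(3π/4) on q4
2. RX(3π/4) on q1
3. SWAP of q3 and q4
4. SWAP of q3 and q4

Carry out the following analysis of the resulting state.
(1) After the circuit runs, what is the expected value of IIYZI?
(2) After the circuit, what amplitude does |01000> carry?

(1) The observable IIYZI averages to 0. Key observation: gates 3-4 undo each other exactly, leaving only the rest of the circuit to track.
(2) The final state's coefficient on |01000> equals -sqrt(sqrt(2) + 2)*exp(I*pi/8)/2.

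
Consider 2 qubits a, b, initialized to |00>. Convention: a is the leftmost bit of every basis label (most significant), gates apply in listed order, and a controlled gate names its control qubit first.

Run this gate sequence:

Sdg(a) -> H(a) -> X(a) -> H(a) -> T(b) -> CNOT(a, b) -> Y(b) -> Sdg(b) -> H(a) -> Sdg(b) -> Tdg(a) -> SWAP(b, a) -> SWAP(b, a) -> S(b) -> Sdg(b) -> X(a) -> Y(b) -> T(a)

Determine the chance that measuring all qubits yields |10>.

A full measurement returns |10> with probability 1/2. Key observation: gates 14-15 undo each other exactly, leaving only the rest of the circuit to track.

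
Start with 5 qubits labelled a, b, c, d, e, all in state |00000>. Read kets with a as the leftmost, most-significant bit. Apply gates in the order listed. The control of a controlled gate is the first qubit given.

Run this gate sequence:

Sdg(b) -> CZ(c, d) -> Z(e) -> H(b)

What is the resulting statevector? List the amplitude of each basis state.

After the circuit, the state carries amplitude sqrt(2)/2 on |00000>, sqrt(2)/2 on |01000>, and 0 on every other basis state.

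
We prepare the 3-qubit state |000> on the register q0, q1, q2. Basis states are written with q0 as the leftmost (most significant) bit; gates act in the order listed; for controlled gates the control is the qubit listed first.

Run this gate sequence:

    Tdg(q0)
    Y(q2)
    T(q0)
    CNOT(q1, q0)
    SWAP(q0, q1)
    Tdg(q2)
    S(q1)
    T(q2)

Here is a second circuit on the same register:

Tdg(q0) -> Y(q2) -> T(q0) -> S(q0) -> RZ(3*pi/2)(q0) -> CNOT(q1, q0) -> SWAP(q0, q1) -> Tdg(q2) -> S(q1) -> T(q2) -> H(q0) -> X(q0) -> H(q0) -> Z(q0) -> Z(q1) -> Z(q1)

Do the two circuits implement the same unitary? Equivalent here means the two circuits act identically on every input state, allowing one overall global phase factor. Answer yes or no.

Yes — the two circuits implement the same unitary up to a global phase.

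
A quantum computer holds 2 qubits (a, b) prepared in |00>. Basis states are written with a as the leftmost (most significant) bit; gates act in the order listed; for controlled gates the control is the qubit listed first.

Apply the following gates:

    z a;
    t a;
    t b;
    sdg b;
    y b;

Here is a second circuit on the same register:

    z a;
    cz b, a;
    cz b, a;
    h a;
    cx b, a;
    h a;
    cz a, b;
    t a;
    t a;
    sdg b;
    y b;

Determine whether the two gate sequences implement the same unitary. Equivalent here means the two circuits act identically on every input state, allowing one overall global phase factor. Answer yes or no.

No, they are not equivalent — no single phase factor reconciles the two unitaries.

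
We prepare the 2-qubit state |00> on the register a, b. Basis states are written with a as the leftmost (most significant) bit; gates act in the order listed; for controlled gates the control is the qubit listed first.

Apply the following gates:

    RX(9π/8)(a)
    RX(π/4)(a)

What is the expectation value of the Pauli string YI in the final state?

In the final state, YI has expectation -2*sqrt(1/2 - sqrt(2)/4)*sqrt(sqrt(2)/4 + 1/2)*cos(7*pi/16)**2 + sqrt(2)*sin(7*pi/16)*cos(7*pi/16) + 2*sqrt(1/2 - sqrt(2)/4)*sqrt(sqrt(2)/4 + 1/2)*sin(7*pi/16)**2.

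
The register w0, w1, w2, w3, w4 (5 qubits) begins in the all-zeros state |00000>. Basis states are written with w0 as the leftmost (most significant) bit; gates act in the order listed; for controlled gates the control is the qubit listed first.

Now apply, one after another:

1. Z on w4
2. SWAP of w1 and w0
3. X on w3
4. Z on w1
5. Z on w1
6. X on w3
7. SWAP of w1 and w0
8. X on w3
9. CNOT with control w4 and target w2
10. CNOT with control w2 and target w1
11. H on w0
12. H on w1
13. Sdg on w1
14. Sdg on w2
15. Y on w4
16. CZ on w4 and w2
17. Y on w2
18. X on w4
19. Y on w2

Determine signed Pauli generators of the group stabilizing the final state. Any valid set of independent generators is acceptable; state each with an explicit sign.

The stabilizer group can be generated by +XIIII, -IYIII, +IIZII, -IIIZI, +IIIIZ, among other valid generating sets. Key observation: gates 2-7 undo each other exactly, leaving only the rest of the circuit to track.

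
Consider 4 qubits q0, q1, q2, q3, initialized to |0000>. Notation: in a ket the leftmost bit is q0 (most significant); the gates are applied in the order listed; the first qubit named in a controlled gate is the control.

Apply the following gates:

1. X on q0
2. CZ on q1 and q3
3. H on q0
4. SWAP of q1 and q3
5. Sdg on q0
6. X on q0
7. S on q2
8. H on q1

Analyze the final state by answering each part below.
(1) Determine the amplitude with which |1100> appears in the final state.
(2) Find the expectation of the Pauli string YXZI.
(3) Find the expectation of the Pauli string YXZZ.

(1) |1100> carries amplitude 1/2 in the final state.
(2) The expectation value of YXZI is -1.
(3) The observable YXZZ averages to -1.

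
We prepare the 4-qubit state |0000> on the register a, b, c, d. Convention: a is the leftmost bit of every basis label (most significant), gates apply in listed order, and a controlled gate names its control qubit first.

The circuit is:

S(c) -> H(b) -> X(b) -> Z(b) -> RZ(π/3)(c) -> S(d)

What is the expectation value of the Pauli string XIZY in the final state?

The expectation value of XIZY is 0.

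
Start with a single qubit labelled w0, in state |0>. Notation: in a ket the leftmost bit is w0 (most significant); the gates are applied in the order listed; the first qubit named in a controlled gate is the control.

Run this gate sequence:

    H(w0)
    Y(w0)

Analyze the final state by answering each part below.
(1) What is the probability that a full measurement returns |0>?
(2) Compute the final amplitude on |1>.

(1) A full measurement returns |0> with probability 1/2.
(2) |1> carries amplitude sqrt(2)*I/2 in the final state.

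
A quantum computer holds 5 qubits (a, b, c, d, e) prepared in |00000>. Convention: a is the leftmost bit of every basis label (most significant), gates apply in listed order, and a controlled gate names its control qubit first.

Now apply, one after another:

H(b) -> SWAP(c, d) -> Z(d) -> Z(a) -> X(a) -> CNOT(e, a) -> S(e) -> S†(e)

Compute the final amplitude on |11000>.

The amplitude on |11000> is sqrt(2)/2. Key observation: gates 7-8 undo each other exactly, leaving only the rest of the circuit to track.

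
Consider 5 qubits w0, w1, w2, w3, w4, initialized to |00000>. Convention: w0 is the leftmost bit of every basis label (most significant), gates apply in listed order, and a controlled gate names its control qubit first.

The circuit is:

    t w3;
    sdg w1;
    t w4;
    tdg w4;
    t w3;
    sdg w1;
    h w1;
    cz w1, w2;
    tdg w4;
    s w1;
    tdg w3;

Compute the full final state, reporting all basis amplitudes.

After the circuit, the state carries amplitude sqrt(2)/2 on |00000>, sqrt(2)*I/2 on |01000>, and 0 on every other basis state.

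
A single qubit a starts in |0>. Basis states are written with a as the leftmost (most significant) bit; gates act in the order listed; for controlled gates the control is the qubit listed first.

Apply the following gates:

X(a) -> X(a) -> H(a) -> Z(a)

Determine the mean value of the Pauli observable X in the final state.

The observable X averages to -1.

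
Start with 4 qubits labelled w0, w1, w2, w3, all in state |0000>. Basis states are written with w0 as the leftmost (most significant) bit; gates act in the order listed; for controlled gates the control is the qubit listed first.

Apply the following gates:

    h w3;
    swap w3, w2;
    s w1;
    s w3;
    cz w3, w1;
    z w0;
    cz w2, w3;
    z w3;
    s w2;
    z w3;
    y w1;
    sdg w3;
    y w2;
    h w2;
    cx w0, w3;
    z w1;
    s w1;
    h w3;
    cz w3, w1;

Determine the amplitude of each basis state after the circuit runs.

After the circuit, the state carries amplitude sqrt(2)*(1 + I)/4 on |0100>, sqrt(2)*(-1 - I)/4 on |0101>, sqrt(2)*(1 - I)/4 on |0110>, sqrt(2)*(-1 + I)/4 on |0111>, and 0 on every other basis state.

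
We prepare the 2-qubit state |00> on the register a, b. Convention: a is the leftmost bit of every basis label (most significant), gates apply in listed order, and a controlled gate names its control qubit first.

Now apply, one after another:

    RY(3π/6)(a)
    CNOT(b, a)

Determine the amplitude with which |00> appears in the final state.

The amplitude on |00> is sqrt(2)/2.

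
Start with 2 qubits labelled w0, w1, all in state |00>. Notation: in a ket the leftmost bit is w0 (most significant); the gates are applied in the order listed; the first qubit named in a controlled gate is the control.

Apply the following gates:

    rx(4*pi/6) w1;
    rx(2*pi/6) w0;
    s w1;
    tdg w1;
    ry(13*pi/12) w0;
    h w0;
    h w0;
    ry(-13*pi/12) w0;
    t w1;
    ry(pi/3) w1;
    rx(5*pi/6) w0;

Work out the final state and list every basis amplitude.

The resulting statevector has amplitude 0 on |00>, -sqrt(6)/4 + sqrt(2)/4 on |01>, 0 on |10>, I*(-sqrt(6) - sqrt(2))/4 on |11>. Key observation: the block from step 4 through step 9 cancels to the identity and can be dropped.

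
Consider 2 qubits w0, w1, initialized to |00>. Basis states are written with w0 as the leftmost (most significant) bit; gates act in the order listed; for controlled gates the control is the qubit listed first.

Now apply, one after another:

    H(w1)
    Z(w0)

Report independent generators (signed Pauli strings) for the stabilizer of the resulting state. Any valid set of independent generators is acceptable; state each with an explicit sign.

The final state is stabilized by the group generated by +IX, +ZI; other independent generating sets are equally valid.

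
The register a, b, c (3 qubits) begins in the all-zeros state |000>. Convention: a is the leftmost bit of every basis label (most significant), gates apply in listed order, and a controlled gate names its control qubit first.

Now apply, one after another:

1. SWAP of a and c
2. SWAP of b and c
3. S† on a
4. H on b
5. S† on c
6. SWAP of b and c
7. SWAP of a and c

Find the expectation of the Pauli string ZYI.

The observable ZYI averages to 0.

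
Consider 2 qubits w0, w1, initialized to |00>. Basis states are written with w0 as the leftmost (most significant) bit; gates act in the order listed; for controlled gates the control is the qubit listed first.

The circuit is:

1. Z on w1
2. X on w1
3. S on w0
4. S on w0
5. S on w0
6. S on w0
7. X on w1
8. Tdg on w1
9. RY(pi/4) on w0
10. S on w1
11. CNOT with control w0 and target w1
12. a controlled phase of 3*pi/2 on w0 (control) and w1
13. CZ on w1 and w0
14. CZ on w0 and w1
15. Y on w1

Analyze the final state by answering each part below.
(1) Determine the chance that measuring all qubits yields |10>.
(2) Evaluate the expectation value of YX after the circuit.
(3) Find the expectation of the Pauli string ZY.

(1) The probability of measuring |10> is 1/2 - sqrt(2)/4. Key observation: the block from step 3 through step 6 cancels to the identity and can be dropped.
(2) The expectation value of YX is sqrt(2)/2.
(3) The expectation value of ZY is 0.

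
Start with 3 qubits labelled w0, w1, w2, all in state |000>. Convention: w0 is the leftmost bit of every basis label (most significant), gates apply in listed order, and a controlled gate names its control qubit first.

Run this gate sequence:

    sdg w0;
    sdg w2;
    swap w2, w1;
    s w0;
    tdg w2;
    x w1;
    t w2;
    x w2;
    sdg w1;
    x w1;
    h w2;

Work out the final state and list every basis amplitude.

After the circuit, the state carries amplitude -sqrt(2)*I/2 on |000>, sqrt(2)*I/2 on |001>, and 0 on every other basis state.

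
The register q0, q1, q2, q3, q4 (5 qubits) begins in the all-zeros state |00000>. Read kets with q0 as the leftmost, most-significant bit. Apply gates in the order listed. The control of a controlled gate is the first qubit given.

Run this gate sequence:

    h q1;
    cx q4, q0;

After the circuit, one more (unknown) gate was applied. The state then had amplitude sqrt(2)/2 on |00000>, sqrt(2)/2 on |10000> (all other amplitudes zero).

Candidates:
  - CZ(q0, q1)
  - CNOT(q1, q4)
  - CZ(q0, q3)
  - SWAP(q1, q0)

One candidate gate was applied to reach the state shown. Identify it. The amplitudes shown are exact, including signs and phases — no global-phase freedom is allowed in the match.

The applied gate was SWAP(q1, q0).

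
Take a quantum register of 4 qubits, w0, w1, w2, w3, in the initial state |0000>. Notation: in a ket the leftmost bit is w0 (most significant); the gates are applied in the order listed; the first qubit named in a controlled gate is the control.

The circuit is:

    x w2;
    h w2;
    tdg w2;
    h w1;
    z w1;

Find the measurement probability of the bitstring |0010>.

A full measurement returns |0010> with probability 1/4.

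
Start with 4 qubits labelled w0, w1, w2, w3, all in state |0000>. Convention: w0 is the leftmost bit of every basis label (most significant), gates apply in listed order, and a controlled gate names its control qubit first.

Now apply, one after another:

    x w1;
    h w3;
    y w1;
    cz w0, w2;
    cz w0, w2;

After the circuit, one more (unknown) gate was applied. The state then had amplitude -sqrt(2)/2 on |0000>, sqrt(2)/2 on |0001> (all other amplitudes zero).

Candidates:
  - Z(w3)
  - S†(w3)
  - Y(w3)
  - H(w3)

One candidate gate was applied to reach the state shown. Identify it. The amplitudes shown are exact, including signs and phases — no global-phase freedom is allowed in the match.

It was Y(w3) that produced the state shown. Key observation: steps 4-5 multiply out to the identity, so the circuit reduces to the remaining gates.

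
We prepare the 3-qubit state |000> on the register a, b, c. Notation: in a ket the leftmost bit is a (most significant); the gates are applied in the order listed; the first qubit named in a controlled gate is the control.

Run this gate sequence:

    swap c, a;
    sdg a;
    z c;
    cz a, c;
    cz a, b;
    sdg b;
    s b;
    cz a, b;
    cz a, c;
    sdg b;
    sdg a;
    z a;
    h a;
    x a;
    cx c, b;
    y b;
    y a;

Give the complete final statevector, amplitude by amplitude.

The final amplitudes are sqrt(2)/2 on |010>, -sqrt(2)/2 on |110>, and 0 on every other basis state. Key observation: steps 4-9 multiply out to the identity, so the circuit reduces to the remaining gates.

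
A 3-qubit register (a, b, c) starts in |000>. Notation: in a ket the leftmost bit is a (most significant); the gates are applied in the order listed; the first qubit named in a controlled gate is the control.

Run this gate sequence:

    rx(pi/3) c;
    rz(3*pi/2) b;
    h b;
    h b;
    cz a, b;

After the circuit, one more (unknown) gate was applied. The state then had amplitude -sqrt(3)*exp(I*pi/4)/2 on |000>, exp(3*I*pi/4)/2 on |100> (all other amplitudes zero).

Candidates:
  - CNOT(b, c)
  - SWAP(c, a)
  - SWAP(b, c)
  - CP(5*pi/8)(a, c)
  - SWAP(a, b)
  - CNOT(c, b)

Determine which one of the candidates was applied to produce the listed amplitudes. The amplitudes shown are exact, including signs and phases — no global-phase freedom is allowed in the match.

The unique candidate consistent with the amplitudes is SWAP(c, a).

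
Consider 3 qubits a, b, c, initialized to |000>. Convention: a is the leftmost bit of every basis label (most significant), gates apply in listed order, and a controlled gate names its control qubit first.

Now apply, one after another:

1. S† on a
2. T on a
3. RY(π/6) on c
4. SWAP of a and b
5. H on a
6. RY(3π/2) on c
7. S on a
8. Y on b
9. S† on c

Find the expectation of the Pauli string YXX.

The expectation value of YXX is 0.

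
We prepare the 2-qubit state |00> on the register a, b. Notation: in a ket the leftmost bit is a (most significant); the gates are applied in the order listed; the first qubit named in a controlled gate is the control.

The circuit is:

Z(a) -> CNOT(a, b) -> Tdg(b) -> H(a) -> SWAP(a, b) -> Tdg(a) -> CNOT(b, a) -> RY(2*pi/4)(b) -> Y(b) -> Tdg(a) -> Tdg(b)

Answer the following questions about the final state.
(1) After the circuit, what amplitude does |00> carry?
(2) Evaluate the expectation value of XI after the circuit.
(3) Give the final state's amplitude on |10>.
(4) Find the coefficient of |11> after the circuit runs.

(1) The amplitude on |00> is -I/2.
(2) In the final state, XI has expectation 0.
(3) The amplitude on |10> is -exp(I*pi/4)/2.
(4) The amplitude on |11> is -1/2.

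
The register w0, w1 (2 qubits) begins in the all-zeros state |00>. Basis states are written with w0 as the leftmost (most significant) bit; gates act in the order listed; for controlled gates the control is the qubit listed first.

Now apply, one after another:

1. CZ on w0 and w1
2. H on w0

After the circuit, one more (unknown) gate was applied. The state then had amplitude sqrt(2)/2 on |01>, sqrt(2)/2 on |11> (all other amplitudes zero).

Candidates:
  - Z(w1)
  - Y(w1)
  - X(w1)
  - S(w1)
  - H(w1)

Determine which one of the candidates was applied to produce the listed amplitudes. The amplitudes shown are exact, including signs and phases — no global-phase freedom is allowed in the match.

The unique candidate consistent with the amplitudes is X(w1).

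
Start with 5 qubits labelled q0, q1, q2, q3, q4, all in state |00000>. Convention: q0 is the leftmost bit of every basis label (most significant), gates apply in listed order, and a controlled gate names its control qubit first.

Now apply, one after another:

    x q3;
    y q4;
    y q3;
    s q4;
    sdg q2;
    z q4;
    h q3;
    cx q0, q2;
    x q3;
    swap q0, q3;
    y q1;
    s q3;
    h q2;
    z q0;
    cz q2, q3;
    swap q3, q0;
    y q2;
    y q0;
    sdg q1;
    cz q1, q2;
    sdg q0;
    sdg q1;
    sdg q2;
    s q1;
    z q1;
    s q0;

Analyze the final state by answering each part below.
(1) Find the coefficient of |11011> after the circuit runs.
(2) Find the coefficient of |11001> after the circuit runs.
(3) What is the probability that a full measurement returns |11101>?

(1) The amplitude on |11011> is -I/2.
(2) The final state's coefficient on |11001> equals I/2.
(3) Outcome |11101> occurs with probability 1/4.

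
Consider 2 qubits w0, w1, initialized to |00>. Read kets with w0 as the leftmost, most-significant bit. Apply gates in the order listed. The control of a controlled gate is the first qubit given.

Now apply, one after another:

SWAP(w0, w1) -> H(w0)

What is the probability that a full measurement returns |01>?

Outcome |01> occurs with probability 0.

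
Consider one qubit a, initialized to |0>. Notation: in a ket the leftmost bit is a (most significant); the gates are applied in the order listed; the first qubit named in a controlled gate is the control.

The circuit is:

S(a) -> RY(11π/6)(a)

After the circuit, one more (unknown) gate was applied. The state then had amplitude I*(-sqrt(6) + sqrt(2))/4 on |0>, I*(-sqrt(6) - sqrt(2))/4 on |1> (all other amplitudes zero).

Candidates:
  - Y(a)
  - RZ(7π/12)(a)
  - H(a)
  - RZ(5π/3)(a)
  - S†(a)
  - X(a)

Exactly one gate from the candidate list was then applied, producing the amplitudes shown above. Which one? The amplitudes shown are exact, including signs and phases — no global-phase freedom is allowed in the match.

It was Y(a) that produced the state shown.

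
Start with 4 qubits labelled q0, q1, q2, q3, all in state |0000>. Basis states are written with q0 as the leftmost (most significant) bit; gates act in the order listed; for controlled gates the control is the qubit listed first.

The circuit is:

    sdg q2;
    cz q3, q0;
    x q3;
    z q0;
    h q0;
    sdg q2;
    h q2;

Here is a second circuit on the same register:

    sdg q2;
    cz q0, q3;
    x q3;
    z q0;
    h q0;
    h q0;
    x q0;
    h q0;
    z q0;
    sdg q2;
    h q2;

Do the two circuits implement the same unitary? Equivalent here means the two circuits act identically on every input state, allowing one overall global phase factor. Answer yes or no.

Yes, they are equivalent — the unitaries differ by at most a global phase.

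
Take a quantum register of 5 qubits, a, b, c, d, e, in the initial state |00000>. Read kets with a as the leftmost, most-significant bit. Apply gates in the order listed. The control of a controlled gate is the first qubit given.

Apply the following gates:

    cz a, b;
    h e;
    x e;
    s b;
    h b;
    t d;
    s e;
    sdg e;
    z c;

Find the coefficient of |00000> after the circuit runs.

|00000> carries amplitude 1/2 in the final state. Key observation: steps 7-8 multiply out to the identity, so the circuit reduces to the remaining gates.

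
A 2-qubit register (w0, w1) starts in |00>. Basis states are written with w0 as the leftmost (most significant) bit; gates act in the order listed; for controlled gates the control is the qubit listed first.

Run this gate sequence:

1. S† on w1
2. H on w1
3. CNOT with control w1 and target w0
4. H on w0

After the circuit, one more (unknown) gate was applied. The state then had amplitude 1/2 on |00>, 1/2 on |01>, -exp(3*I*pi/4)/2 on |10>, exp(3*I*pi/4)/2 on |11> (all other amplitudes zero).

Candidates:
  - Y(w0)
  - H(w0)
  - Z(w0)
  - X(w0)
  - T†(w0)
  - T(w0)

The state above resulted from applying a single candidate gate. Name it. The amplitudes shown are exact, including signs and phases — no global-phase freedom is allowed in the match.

The unique candidate consistent with the amplitudes is T†(w0).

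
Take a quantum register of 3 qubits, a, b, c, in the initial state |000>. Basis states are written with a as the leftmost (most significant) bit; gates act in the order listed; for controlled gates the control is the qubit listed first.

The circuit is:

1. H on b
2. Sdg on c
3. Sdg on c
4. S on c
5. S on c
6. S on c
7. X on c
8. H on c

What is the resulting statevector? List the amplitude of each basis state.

The resulting statevector has amplitude 1/2 on |000>, -1/2 on |001>, 1/2 on |010>, -1/2 on |011>, 0 on |100>, 0 on |101>, 0 on |110>, 0 on |111>. Key observation: steps 2-5 multiply out to the identity, so the circuit reduces to the remaining gates.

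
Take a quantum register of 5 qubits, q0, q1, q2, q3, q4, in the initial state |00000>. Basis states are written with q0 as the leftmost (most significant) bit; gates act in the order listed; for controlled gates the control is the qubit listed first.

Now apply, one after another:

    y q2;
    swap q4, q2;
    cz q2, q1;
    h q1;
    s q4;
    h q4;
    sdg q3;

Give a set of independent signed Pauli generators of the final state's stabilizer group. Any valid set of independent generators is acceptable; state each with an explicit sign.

The stabilizer group can be generated by +IXIII, -IIIIX, +ZIIII, +IIZII, +IIIZI, among other valid generating sets.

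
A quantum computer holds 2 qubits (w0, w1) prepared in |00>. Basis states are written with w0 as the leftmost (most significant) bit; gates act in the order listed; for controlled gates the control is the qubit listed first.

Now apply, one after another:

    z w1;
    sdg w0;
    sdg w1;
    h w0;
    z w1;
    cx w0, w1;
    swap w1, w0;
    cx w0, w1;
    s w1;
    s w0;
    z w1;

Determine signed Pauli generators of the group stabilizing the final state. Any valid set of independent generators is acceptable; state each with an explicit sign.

The final state is stabilized by the group generated by +YI, +IZ; other independent generating sets are equally valid.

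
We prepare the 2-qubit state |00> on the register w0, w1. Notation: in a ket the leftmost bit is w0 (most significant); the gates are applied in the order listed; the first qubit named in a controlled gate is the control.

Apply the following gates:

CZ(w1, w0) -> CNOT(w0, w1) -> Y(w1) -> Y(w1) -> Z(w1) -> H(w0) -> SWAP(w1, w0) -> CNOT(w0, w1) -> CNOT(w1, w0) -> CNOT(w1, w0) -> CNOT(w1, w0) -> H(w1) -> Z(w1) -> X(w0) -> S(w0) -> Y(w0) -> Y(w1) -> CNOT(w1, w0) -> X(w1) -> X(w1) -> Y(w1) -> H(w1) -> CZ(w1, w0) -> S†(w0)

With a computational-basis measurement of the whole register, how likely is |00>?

Outcome |00> occurs with probability 1/4. Key observation: steps 19-20 multiply out to the identity, so the circuit reduces to the remaining gates.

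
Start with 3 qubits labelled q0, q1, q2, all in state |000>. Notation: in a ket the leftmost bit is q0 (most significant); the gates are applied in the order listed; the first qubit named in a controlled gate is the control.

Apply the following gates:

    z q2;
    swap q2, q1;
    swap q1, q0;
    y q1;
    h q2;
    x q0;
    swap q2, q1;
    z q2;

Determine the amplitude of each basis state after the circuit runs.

After the circuit, the state carries amplitude -sqrt(2)*I/2 on |101>, -sqrt(2)*I/2 on |111>, and 0 on every other basis state.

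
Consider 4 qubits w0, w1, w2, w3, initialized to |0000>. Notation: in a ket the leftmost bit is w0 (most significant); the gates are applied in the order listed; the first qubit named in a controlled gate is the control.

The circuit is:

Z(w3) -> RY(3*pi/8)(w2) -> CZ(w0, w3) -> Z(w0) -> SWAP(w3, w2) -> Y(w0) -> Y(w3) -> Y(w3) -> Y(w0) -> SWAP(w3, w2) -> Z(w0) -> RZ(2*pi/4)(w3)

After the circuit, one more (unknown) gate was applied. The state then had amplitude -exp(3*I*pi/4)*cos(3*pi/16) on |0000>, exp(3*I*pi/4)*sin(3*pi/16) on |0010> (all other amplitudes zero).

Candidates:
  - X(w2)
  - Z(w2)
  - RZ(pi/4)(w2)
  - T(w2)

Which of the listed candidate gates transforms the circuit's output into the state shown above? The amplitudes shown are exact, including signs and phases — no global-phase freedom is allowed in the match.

The applied gate was Z(w2).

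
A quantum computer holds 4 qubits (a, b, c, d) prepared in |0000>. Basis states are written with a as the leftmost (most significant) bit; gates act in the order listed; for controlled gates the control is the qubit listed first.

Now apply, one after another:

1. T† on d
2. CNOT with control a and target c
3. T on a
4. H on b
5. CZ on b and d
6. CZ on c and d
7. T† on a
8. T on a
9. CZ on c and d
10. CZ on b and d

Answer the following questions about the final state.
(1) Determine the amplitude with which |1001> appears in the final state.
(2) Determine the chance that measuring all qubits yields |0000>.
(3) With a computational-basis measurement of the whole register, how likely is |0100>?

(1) The final state's coefficient on |1001> equals 0. Key observation: the block from step 5 through step 10 cancels to the identity and can be dropped.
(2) A full measurement returns |0000> with probability 1/2.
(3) A full measurement returns |0100> with probability 1/2.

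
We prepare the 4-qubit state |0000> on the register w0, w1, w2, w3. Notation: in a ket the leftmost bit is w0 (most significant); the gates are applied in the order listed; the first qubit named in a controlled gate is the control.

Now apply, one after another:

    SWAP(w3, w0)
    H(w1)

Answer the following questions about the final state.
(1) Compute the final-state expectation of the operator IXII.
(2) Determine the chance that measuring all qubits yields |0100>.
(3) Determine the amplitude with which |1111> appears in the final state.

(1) In the final state, IXII has expectation 1.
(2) A full measurement returns |0100> with probability 1/2.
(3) The final state's coefficient on |1111> equals 0.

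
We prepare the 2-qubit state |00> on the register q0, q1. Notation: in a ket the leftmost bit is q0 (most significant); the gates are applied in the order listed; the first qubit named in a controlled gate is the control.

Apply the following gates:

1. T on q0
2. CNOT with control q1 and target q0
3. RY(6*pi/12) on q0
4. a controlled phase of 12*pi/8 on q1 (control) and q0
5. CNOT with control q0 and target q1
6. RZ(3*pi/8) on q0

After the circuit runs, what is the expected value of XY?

In the final state, XY has expectation (1 - exp(3*I*pi/4))*exp(I*pi/8)/2.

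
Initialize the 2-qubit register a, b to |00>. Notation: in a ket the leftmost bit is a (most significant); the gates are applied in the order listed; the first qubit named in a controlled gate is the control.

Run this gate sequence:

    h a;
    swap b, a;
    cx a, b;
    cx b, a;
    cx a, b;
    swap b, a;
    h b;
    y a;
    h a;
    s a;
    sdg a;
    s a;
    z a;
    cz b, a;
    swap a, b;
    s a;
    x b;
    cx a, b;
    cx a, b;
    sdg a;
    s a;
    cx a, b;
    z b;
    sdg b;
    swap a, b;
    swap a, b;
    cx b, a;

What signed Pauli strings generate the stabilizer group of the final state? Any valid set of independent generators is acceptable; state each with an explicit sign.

One valid set of independent stabilizer generators is +XX, +ZZ (any independent generating set of the same group is equally correct).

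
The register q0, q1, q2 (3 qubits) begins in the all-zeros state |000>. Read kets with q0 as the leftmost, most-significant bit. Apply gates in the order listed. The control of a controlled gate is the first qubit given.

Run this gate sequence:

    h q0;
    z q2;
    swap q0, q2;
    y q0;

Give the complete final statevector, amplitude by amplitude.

After the circuit, the state carries amplitude sqrt(2)*I/2 on |100>, sqrt(2)*I/2 on |101>, and 0 on every other basis state.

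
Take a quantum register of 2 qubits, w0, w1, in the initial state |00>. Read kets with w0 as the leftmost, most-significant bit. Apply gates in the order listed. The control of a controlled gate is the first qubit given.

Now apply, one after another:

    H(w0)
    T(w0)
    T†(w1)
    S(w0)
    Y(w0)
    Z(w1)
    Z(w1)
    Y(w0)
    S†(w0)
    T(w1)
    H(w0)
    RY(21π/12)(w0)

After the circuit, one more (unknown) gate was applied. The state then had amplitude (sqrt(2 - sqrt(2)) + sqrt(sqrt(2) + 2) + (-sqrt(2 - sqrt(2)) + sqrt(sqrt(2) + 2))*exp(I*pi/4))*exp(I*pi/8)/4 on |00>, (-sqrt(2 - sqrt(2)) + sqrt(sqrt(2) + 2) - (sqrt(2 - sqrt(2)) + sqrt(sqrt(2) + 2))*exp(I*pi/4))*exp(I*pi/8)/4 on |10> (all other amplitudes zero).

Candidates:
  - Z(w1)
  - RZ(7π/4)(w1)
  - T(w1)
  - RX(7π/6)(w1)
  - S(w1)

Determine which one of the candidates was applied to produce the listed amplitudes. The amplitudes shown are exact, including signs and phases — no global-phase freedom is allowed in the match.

The unique candidate consistent with the amplitudes is RZ(7π/4)(w1). Key observation: gates 3-10 undo each other exactly, leaving only the rest of the circuit to track.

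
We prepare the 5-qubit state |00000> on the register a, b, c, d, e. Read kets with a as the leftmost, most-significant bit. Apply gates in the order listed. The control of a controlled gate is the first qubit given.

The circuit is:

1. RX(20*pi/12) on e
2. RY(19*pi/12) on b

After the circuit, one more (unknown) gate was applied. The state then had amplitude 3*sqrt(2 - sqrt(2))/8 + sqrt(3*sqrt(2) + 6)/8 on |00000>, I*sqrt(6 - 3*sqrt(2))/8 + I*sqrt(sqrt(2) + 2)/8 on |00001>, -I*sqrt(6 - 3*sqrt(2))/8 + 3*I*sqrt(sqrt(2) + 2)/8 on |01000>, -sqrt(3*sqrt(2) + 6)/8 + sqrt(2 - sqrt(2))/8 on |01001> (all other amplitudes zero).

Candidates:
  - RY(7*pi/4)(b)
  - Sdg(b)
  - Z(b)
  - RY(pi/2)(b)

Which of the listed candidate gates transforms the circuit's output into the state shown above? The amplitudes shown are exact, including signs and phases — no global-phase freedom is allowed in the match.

The unique candidate consistent with the amplitudes is Sdg(b).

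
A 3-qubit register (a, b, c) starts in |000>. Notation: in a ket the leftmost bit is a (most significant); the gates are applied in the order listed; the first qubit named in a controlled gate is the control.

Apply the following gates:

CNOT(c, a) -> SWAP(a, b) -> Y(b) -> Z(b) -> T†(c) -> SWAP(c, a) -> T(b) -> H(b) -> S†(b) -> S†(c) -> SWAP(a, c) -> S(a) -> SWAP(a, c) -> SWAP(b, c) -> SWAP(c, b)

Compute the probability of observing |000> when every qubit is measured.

A full measurement returns |000> with probability 1/2.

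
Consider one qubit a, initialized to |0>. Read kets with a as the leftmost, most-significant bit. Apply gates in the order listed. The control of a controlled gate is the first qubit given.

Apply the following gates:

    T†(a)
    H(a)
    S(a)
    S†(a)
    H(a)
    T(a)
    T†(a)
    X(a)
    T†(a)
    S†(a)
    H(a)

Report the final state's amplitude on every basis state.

The final amplitudes are -sqrt(2)*exp(I*pi/4)/2 on |0>, sqrt(2)*exp(I*pi/4)/2 on |1>. Key observation: steps 1-6 multiply out to the identity, so the circuit reduces to the remaining gates.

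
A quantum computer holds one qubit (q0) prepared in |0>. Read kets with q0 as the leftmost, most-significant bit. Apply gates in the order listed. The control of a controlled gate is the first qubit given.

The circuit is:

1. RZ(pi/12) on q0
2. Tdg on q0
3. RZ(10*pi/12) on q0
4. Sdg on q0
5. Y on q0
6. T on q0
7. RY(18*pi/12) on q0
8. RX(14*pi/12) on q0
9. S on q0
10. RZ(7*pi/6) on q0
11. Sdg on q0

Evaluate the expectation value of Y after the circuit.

The expectation value of Y is -1/2.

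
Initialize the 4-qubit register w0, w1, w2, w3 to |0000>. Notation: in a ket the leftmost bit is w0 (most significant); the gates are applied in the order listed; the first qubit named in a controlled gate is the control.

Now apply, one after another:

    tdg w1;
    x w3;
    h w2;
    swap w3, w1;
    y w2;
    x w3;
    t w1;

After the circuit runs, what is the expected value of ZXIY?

In the final state, ZXIY has expectation 0.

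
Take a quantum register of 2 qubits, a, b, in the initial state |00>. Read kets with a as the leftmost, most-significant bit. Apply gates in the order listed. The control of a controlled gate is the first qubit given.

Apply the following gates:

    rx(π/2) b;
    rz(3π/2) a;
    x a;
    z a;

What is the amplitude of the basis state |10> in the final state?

The amplitude on |10> is sqrt(2)*exp(I*pi/4)/2.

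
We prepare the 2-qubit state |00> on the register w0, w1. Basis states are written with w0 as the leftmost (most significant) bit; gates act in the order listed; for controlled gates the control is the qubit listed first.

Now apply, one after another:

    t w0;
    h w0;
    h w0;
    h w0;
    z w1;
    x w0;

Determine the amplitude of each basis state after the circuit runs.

After the circuit, the state carries amplitude sqrt(2)/2 on |00>, 0 on |01>, sqrt(2)/2 on |10>, 0 on |11>.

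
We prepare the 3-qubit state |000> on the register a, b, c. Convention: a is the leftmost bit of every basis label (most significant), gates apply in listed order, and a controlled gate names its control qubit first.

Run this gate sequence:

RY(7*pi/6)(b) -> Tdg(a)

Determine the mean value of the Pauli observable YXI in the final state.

The observable YXI averages to 0.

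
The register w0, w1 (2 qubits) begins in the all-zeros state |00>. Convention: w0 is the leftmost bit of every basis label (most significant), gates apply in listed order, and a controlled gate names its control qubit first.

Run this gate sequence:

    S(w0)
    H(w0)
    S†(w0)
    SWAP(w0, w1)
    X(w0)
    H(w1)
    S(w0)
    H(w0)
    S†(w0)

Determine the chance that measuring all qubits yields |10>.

The probability of measuring |10> is 1/4.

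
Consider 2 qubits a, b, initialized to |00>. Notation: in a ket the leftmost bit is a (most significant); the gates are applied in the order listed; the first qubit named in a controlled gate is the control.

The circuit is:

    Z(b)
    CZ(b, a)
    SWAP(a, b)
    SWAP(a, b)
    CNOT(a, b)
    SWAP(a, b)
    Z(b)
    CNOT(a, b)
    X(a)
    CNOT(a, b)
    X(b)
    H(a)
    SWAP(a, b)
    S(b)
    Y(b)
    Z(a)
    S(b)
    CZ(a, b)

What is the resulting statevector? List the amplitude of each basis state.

The final amplitudes are -sqrt(2)/2 on |00>, -sqrt(2)/2 on |01>, 0 on |10>, 0 on |11>.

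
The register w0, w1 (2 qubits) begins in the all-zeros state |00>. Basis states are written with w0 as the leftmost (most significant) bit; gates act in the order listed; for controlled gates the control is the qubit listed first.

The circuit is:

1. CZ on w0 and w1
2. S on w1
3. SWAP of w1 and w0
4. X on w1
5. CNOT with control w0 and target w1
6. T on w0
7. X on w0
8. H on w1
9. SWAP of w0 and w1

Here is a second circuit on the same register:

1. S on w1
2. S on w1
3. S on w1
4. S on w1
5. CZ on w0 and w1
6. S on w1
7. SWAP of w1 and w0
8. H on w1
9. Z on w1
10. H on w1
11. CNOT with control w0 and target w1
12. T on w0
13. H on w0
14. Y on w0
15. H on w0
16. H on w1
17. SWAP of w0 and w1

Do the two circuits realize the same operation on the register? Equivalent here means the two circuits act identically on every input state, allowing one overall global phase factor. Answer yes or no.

No: there is an input state on which the two circuits produce genuinely different outputs (not merely differing by a phase).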